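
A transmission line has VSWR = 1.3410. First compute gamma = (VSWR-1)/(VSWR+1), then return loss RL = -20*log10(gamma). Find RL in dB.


gamma = (1.3410 - 1) / (1.3410 + 1) = 0.1456642
RL = -20 * log10(0.1456642) = 16.73 dB

16.73 dB


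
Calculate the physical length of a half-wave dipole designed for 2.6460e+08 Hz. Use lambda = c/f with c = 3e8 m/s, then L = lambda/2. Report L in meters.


lambda = c / f = 3.0000e+08 / 2.6460e+08 = 1.133787 m
L = lambda / 2 = 1.133787 / 2 = 0.5669 m

0.5669 m


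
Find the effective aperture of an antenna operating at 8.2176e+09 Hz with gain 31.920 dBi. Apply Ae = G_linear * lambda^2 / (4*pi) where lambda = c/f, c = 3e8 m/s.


lambda = c / f = 3.0000e+08 / 8.2176e+09 = 0.03650701 m
G_linear = 10^(31.920/10) = 1555.966
Ae = G_linear * lambda^2 / (4*pi) = 1555.966 * 0.03650701^2 / (4*pi) = 0.1650 m^2

0.1650 m^2


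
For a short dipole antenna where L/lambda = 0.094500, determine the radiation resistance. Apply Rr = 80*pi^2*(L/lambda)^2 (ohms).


Rr = 80 * pi^2 * (0.094500)^2 = 80 * 9.869604 * 8.930250e-03 = 7.051 ohm

7.051 ohm


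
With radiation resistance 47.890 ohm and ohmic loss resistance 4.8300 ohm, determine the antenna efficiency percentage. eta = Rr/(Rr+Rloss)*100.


eta = 47.890 / (47.890 + 4.8300) * 100 = 90.84%

90.84%


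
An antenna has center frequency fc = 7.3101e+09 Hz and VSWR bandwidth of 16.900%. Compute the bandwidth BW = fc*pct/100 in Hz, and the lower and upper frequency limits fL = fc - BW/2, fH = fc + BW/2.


BW = 7.3101e+09 * 16.900/100 = 1.235407e+09 Hz
fL = 7.3101e+09 - 1.235407e+09/2 = 6.692e+09 Hz
fH = 7.3101e+09 + 1.235407e+09/2 = 7.928e+09 Hz

BW=1.235e+09 Hz, fL=6.692e+09 Hz, fH=7.928e+09 Hz


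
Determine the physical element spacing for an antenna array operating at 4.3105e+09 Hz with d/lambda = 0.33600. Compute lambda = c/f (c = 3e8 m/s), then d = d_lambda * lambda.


lambda = c / f = 3.0000e+08 / 4.3105e+09 = 0.06959749 m
d = 0.33600 * 0.06959749 = 0.02338 m

0.02338 m


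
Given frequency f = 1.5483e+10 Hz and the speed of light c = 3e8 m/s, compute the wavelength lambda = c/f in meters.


lambda = c / f = 3.0000e+08 / 1.5483e+10 = 0.01938 m

0.01938 m


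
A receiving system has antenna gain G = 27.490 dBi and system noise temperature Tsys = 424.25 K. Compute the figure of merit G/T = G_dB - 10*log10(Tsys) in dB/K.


G/T = 27.490 - 10*log10(424.25) = 27.490 - 26.27622 = 1.214 dB/K

1.214 dB/K


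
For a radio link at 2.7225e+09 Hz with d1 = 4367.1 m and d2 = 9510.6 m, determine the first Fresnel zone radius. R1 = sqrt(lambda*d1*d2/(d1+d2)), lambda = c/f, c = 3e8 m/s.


lambda = c / f = 3.0000e+08 / 2.7225e+09 = 0.1101928 m
R1 = sqrt(0.1101928 * 4367.1 * 9510.6 / (4367.1 + 9510.6)) = 18.16 m

18.16 m


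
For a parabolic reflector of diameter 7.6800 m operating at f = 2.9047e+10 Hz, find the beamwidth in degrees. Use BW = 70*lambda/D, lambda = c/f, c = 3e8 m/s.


lambda = c / f = 3.0000e+08 / 2.9047e+10 = 0.01032809 m
BW = 70 * 0.01032809 / 7.6800 = 0.09414 deg

0.09414 deg


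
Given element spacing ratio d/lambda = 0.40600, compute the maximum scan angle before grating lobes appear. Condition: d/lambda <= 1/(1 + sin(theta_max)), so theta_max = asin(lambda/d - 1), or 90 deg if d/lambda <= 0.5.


lambda/d - 1 = 1/0.40600 - 1 = 1.463054 >= 1
d/lambda <= 0.5, so the array can scan to endfire without grating lobes: theta_max = 90 deg

90 deg


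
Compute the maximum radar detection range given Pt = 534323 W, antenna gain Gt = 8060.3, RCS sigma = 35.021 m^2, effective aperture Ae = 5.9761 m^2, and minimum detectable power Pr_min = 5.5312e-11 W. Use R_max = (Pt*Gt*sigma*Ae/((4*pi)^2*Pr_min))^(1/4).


R^4 = 534323*8060.3*35.021*5.9761 / ((4*pi)^2 * 5.5312e-11) = 1.031959e+20
R_max = 1.031959e+20^0.25 = 100790 m

100790 m


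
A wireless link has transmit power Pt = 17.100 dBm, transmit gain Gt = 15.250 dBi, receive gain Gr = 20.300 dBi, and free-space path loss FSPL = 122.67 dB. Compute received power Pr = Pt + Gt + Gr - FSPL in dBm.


Pr = 17.100 + 15.250 + 20.300 - 122.67 = -70.02 dBm

-70.02 dBm


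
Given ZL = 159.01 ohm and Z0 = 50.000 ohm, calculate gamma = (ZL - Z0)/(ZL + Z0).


gamma = (159.01 - 50.000) / (159.01 + 50.000) = 0.5216

0.5216


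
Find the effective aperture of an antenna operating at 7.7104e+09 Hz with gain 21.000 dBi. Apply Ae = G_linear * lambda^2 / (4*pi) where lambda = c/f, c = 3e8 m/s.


lambda = c / f = 3.0000e+08 / 7.7104e+09 = 0.03890849 m
G_linear = 10^(21.000/10) = 125.8925
Ae = G_linear * lambda^2 / (4*pi) = 125.8925 * 0.03890849^2 / (4*pi) = 0.01517 m^2

0.01517 m^2


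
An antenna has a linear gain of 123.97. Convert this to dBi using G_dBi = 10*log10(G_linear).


G_dBi = 10 * log10(123.97) = 20.93 dBi

20.93 dBi


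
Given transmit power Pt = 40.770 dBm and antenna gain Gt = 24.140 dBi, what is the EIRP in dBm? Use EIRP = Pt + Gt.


EIRP = Pt + Gt = 40.770 + 24.140 = 64.91 dBm

64.91 dBm


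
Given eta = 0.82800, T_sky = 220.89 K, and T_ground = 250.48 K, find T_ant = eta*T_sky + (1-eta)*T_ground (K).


T_ant = 0.82800 * 220.89 + (1 - 0.82800) * 250.48 = 226.0 K

226.0 K


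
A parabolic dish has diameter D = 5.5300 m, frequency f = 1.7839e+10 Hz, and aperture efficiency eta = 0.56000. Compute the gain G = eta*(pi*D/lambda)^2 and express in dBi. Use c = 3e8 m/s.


lambda = c / f = 3.0000e+08 / 1.7839e+10 = 0.01681709 m
G_linear = 0.56000 * (pi * 5.5300 / 0.01681709)^2 = 597635.4
G_dBi = 10 * log10(597635.4) = 57.76 dBi

57.76 dBi


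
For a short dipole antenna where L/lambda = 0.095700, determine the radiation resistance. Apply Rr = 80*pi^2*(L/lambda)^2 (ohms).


Rr = 80 * pi^2 * (0.095700)^2 = 80 * 9.869604 * 9.158490e-03 = 7.231 ohm

7.231 ohm


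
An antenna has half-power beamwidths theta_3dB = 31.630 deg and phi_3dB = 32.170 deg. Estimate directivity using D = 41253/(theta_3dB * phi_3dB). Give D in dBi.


D_linear = 41253 / (31.630 * 32.170) = 40.54201
D_dBi = 10 * log10(40.54201) = 16.08 dBi

16.08 dBi


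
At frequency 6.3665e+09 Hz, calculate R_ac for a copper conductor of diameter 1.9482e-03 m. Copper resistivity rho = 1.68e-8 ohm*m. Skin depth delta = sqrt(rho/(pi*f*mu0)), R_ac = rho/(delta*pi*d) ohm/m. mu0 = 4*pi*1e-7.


delta = sqrt(1.68e-8 / (pi * 6.3665e+09 * 4*pi*1e-7)) = 8.175690e-07 m
R_ac = 1.68e-8 / (8.175690e-07 * pi * 1.9482e-03) = 3.357 ohm/m

3.357 ohm/m


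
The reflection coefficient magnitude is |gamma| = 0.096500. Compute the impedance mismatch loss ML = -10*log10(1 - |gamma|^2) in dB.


ML = -10 * log10(1 - 0.096500^2) = -10 * log10(0.99068775) = 0.04063 dB

0.04063 dB


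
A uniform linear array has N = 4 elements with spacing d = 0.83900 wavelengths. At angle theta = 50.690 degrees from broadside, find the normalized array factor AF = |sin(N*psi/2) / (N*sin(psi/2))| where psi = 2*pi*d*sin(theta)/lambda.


psi = 2*pi*0.83900*sin(50.690 deg) = 4.078787 rad
AF = |sin(4*4.078787/2) / (4*sin(4.078787/2))| = 0.2674

0.2674


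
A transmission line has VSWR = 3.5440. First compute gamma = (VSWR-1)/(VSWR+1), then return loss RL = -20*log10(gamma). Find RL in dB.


gamma = (3.5440 - 1) / (3.5440 + 1) = 0.5598592
RL = -20 * log10(0.5598592) = 5.038 dB

5.038 dB


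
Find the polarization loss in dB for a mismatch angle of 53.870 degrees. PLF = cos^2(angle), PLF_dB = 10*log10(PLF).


PLF_linear = cos^2(53.870 deg) = 0.3476510
PLF_dB = 10 * log10(0.3476510) = -4.589 dB

-4.589 dB


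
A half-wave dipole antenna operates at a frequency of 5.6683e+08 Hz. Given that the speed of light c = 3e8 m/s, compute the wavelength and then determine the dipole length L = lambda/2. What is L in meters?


lambda = c / f = 3.0000e+08 / 5.6683e+08 = 0.5292592 m
L = lambda / 2 = 0.5292592 / 2 = 0.2646 m

0.2646 m


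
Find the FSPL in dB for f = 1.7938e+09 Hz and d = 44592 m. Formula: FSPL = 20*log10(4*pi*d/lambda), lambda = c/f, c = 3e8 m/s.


lambda = c / f = 3.0000e+08 / 1.7938e+09 = 0.1672427 m
FSPL = 20 * log10(4*pi*44592/0.1672427) = 130.5 dB

130.5 dB


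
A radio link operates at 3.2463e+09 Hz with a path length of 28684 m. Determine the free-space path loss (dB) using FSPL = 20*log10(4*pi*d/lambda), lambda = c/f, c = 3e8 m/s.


lambda = c / f = 3.0000e+08 / 3.2463e+09 = 0.09241290 m
FSPL = 20 * log10(4*pi*28684/0.09241290) = 131.8 dB

131.8 dB


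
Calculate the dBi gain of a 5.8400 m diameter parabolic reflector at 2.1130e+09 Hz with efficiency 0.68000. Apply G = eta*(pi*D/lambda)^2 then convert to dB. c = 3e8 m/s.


lambda = c / f = 3.0000e+08 / 2.1130e+09 = 0.1419782 m
G_linear = 0.68000 * (pi * 5.8400 / 0.1419782)^2 = 11355.10
G_dBi = 10 * log10(11355.10) = 40.55 dBi

40.55 dBi


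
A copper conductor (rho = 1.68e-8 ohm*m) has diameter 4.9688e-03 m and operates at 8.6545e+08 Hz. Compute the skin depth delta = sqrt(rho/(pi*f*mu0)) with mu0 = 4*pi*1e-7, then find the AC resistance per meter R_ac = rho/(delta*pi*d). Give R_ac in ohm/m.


delta = sqrt(1.68e-8 / (pi * 8.6545e+08 * 4*pi*1e-7)) = 2.217450e-06 m
R_ac = 1.68e-8 / (2.217450e-06 * pi * 4.9688e-03) = 0.4853 ohm/m

0.4853 ohm/m


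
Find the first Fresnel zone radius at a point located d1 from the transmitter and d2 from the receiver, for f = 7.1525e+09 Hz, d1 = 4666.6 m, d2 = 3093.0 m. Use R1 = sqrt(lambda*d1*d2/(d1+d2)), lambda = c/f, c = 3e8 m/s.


lambda = c / f = 3.0000e+08 / 7.1525e+09 = 0.04194338 m
R1 = sqrt(0.04194338 * 4666.6 * 3093.0 / (4666.6 + 3093.0)) = 8.833 m

8.833 m


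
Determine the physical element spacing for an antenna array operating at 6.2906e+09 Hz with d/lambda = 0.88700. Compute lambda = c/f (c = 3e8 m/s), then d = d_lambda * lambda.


lambda = c / f = 3.0000e+08 / 6.2906e+09 = 0.04769020 m
d = 0.88700 * 0.04769020 = 0.04230 m

0.04230 m


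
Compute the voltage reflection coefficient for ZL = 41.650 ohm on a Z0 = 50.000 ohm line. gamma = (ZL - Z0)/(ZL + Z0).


gamma = (41.650 - 50.000) / (41.650 + 50.000) = -0.09111

-0.09111


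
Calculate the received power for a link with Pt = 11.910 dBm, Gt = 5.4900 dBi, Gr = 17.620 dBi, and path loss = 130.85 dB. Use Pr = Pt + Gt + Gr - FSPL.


Pr = 11.910 + 5.4900 + 17.620 - 130.85 = -95.83 dBm

-95.83 dBm


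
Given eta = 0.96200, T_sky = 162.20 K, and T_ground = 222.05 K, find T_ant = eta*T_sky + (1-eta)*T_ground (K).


T_ant = 0.96200 * 162.20 + (1 - 0.96200) * 222.05 = 164.5 K

164.5 K


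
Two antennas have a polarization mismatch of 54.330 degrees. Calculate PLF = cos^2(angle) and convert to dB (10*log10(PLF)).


PLF_linear = cos^2(54.330 deg) = 0.3400242
PLF_dB = 10 * log10(0.3400242) = -4.685 dB

-4.685 dB


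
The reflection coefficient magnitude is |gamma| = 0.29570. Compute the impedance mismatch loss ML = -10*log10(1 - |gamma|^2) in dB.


ML = -10 * log10(1 - 0.29570^2) = -10 * log10(0.91256151) = 0.3974 dB

0.3974 dB


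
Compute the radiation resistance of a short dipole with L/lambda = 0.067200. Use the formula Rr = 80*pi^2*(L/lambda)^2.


Rr = 80 * pi^2 * (0.067200)^2 = 80 * 9.869604 * 4.515840e-03 = 3.566 ohm

3.566 ohm


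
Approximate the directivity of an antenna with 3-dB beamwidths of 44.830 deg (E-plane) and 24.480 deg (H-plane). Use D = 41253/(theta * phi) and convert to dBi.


D_linear = 41253 / (44.830 * 24.480) = 37.59026
D_dBi = 10 * log10(37.59026) = 15.75 dBi

15.75 dBi


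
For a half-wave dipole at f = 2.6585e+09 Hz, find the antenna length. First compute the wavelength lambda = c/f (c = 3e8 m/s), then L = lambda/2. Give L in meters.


lambda = c / f = 3.0000e+08 / 2.6585e+09 = 0.1128456 m
L = lambda / 2 = 0.1128456 / 2 = 0.05642 m

0.05642 m


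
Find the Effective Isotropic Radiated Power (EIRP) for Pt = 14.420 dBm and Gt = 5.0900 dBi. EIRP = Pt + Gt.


EIRP = Pt + Gt = 14.420 + 5.0900 = 19.51 dBm

19.51 dBm


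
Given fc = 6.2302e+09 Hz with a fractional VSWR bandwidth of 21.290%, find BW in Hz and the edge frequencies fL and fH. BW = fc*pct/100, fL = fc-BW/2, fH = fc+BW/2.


BW = 6.2302e+09 * 21.290/100 = 1.326410e+09 Hz
fL = 6.2302e+09 - 1.326410e+09/2 = 5.567e+09 Hz
fH = 6.2302e+09 + 1.326410e+09/2 = 6.893e+09 Hz

BW=1.326e+09 Hz, fL=5.567e+09 Hz, fH=6.893e+09 Hz


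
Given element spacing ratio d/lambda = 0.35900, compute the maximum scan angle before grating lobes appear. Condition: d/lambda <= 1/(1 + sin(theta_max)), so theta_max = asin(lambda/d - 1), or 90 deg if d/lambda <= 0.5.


lambda/d - 1 = 1/0.35900 - 1 = 1.785515 >= 1
d/lambda <= 0.5, so the array can scan to endfire without grating lobes: theta_max = 90 deg

90 deg


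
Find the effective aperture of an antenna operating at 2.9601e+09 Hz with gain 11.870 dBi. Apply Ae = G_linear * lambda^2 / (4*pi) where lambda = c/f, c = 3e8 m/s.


lambda = c / f = 3.0000e+08 / 2.9601e+09 = 0.1013479 m
G_linear = 10^(11.870/10) = 15.38155
Ae = G_linear * lambda^2 / (4*pi) = 15.38155 * 0.1013479^2 / (4*pi) = 0.01257 m^2

0.01257 m^2


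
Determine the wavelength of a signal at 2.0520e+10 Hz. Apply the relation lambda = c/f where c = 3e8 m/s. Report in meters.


lambda = c / f = 3.0000e+08 / 2.0520e+10 = 0.01462 m

0.01462 m


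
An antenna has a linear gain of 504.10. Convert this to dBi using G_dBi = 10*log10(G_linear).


G_dBi = 10 * log10(504.10) = 27.03 dBi

27.03 dBi


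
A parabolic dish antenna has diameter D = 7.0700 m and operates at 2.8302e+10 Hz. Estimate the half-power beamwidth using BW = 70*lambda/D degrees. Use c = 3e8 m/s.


lambda = c / f = 3.0000e+08 / 2.8302e+10 = 0.01059996 m
BW = 70 * 0.01059996 / 7.0700 = 0.1050 deg

0.1050 deg


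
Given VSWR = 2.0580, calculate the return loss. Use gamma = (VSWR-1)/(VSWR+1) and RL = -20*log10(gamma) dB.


gamma = (2.0580 - 1) / (2.0580 + 1) = 0.3459778
RL = -20 * log10(0.3459778) = 9.219 dB

9.219 dB


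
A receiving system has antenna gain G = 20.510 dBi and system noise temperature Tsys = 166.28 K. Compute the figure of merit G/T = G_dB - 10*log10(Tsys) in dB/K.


G/T = 20.510 - 10*log10(166.28) = 20.510 - 22.20840 = -1.698 dB/K

-1.698 dB/K


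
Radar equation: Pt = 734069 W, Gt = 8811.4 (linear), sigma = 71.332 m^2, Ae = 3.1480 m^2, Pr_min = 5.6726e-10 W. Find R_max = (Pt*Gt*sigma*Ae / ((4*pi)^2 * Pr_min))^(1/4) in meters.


R^4 = 734069*8811.4*71.332*3.1480 / ((4*pi)^2 * 5.6726e-10) = 1.621433e+19
R_max = 1.621433e+19^0.25 = 63456 m

63456 m


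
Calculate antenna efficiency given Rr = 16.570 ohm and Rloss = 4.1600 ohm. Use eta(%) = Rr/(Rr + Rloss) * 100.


eta = 16.570 / (16.570 + 4.1600) * 100 = 79.93%

79.93%


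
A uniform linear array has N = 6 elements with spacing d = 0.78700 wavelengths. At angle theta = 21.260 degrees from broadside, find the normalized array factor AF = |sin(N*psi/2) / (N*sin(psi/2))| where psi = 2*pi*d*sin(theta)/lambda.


psi = 2*pi*0.78700*sin(21.260 deg) = 1.793012 rad
AF = |sin(6*1.793012/2) / (6*sin(1.793012/2))| = 0.1677

0.1677


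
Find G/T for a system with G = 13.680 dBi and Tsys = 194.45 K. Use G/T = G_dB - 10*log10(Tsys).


G/T = 13.680 - 10*log10(194.45) = 13.680 - 22.88808 = -9.208 dB/K

-9.208 dB/K


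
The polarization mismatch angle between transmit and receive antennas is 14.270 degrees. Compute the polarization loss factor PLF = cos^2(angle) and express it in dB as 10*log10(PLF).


PLF_linear = cos^2(14.270 deg) = 0.9392419
PLF_dB = 10 * log10(0.9392419) = -0.2722 dB

-0.2722 dB


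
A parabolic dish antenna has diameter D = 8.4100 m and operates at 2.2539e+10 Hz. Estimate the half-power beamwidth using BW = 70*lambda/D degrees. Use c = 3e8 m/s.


lambda = c / f = 3.0000e+08 / 2.2539e+10 = 0.01331026 m
BW = 70 * 0.01331026 / 8.4100 = 0.1108 deg

0.1108 deg


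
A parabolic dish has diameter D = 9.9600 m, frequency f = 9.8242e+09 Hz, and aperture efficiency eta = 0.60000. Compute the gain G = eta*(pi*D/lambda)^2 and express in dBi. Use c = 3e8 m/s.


lambda = c / f = 3.0000e+08 / 9.8242e+09 = 0.03053684 m
G_linear = 0.60000 * (pi * 9.9600 / 0.03053684)^2 = 629972.3
G_dBi = 10 * log10(629972.3) = 57.99 dBi

57.99 dBi


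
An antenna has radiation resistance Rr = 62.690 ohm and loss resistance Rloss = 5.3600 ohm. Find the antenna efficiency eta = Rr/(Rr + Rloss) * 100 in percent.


eta = 62.690 / (62.690 + 5.3600) * 100 = 92.12%

92.12%


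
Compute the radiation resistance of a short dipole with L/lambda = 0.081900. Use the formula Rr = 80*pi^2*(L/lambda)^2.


Rr = 80 * pi^2 * (0.081900)^2 = 80 * 9.869604 * 6.707610e-03 = 5.296 ohm

5.296 ohm


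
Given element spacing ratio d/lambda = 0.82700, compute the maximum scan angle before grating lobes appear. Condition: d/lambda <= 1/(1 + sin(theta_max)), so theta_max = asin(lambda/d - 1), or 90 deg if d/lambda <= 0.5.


lambda/d - 1 = 1/0.82700 - 1 = 0.2091898
theta_max = asin(0.2091898) = 12.07 deg

12.07 deg


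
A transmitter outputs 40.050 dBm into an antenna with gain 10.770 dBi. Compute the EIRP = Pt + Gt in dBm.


EIRP = Pt + Gt = 40.050 + 10.770 = 50.82 dBm

50.82 dBm


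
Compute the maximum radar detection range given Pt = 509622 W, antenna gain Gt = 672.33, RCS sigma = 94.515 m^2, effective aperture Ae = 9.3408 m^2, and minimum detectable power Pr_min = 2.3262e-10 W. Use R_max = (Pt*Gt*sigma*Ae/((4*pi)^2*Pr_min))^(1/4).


R^4 = 509622*672.33*94.515*9.3408 / ((4*pi)^2 * 2.3262e-10) = 8.234717e+18
R_max = 8.234717e+18^0.25 = 53569 m

53569 m


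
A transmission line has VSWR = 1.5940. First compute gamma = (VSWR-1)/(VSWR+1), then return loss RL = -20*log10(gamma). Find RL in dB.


gamma = (1.5940 - 1) / (1.5940 + 1) = 0.2289900
RL = -20 * log10(0.2289900) = 12.80 dB

12.80 dB


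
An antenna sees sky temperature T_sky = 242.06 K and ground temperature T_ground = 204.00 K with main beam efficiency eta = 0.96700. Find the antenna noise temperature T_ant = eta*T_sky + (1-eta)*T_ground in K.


T_ant = 0.96700 * 242.06 + (1 - 0.96700) * 204.00 = 240.8 K

240.8 K


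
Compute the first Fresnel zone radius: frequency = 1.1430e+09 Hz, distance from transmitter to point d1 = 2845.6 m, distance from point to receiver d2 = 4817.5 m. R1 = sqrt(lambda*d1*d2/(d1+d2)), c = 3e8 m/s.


lambda = c / f = 3.0000e+08 / 1.1430e+09 = 0.2624672 m
R1 = sqrt(0.2624672 * 2845.6 * 4817.5 / (2845.6 + 4817.5)) = 21.67 m

21.67 m


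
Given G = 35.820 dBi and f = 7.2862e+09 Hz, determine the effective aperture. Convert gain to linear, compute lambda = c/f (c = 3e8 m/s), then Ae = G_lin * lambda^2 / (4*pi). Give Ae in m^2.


lambda = c / f = 3.0000e+08 / 7.2862e+09 = 0.04117373 m
G_linear = 10^(35.820/10) = 3819.443
Ae = G_linear * lambda^2 / (4*pi) = 3819.443 * 0.04117373^2 / (4*pi) = 0.5153 m^2

0.5153 m^2


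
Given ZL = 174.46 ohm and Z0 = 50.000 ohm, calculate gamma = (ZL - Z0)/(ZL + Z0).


gamma = (174.46 - 50.000) / (174.46 + 50.000) = 0.5545

0.5545


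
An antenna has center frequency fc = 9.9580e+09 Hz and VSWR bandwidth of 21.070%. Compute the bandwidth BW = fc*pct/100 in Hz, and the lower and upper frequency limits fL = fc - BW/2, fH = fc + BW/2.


BW = 9.9580e+09 * 21.070/100 = 2.098151e+09 Hz
fL = 9.9580e+09 - 2.098151e+09/2 = 8.909e+09 Hz
fH = 9.9580e+09 + 2.098151e+09/2 = 1.101e+10 Hz

BW=2.098e+09 Hz, fL=8.909e+09 Hz, fH=1.101e+10 Hz


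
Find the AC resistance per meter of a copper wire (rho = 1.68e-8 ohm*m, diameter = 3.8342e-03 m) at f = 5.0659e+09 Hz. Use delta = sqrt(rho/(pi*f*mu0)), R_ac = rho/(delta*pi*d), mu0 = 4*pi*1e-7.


delta = sqrt(1.68e-8 / (pi * 5.0659e+09 * 4*pi*1e-7)) = 9.165295e-07 m
R_ac = 1.68e-8 / (9.165295e-07 * pi * 3.8342e-03) = 1.522 ohm/m

1.522 ohm/m


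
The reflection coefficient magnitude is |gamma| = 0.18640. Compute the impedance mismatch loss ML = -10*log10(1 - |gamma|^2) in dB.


ML = -10 * log10(1 - 0.18640^2) = -10 * log10(0.96525504) = 0.1536 dB

0.1536 dB


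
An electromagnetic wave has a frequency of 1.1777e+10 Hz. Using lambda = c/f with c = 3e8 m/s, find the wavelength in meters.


lambda = c / f = 3.0000e+08 / 1.1777e+10 = 0.02547 m

0.02547 m


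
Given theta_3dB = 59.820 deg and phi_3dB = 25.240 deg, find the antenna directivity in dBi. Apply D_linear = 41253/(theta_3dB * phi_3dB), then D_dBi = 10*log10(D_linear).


D_linear = 41253 / (59.820 * 25.240) = 27.32246
D_dBi = 10 * log10(27.32246) = 14.37 dBi

14.37 dBi


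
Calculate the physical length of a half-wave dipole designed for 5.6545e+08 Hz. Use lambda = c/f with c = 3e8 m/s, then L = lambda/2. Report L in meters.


lambda = c / f = 3.0000e+08 / 5.6545e+08 = 0.5305509 m
L = lambda / 2 = 0.5305509 / 2 = 0.2653 m

0.2653 m


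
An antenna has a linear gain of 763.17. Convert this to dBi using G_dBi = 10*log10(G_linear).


G_dBi = 10 * log10(763.17) = 28.83 dBi

28.83 dBi


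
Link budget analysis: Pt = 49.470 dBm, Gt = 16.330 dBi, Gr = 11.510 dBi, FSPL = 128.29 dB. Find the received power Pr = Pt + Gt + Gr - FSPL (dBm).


Pr = 49.470 + 16.330 + 11.510 - 128.29 = -50.98 dBm

-50.98 dBm


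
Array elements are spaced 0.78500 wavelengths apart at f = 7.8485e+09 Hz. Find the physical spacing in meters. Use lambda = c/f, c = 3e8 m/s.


lambda = c / f = 3.0000e+08 / 7.8485e+09 = 0.03822386 m
d = 0.78500 * 0.03822386 = 0.03001 m

0.03001 m


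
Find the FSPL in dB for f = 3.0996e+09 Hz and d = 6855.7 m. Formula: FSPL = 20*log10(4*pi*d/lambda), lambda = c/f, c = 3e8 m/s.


lambda = c / f = 3.0000e+08 / 3.0996e+09 = 0.09678668 m
FSPL = 20 * log10(4*pi*6855.7/0.09678668) = 119.0 dB

119.0 dB


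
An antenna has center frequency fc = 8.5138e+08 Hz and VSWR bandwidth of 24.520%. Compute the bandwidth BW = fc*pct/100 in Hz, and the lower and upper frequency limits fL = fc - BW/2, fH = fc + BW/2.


BW = 8.5138e+08 * 24.520/100 = 2.087584e+08 Hz
fL = 8.5138e+08 - 2.087584e+08/2 = 7.470e+08 Hz
fH = 8.5138e+08 + 2.087584e+08/2 = 9.558e+08 Hz

BW=2.088e+08 Hz, fL=7.470e+08 Hz, fH=9.558e+08 Hz


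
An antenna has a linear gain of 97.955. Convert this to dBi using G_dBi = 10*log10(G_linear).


G_dBi = 10 * log10(97.955) = 19.91 dBi

19.91 dBi


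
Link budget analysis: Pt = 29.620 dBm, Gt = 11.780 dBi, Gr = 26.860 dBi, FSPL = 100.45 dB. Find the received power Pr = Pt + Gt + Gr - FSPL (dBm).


Pr = 29.620 + 11.780 + 26.860 - 100.45 = -32.19 dBm

-32.19 dBm


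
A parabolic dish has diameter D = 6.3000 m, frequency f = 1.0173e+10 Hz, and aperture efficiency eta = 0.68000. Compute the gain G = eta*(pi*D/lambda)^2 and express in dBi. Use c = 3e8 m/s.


lambda = c / f = 3.0000e+08 / 1.0173e+10 = 0.02948983 m
G_linear = 0.68000 * (pi * 6.3000 / 0.02948983)^2 = 306298.7
G_dBi = 10 * log10(306298.7) = 54.86 dBi

54.86 dBi


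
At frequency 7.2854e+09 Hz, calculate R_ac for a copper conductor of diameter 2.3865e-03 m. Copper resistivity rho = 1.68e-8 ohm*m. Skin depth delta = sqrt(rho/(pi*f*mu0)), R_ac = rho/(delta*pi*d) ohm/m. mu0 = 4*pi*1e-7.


delta = sqrt(1.68e-8 / (pi * 7.2854e+09 * 4*pi*1e-7)) = 7.642722e-07 m
R_ac = 1.68e-8 / (7.642722e-07 * pi * 2.3865e-03) = 2.932 ohm/m

2.932 ohm/m


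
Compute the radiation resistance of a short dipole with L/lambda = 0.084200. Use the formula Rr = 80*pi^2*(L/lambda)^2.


Rr = 80 * pi^2 * (0.084200)^2 = 80 * 9.869604 * 7.089640e-03 = 5.598 ohm

5.598 ohm


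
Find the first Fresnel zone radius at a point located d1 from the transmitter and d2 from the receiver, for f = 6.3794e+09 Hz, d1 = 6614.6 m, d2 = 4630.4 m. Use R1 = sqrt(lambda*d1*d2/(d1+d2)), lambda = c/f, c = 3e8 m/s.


lambda = c / f = 3.0000e+08 / 6.3794e+09 = 0.04702637 m
R1 = sqrt(0.04702637 * 6614.6 * 4630.4 / (6614.6 + 4630.4)) = 11.32 m

11.32 m


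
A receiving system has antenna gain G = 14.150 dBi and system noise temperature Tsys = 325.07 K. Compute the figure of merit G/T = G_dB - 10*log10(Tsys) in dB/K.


G/T = 14.150 - 10*log10(325.07) = 14.150 - 25.11977 = -10.97 dB/K

-10.97 dB/K


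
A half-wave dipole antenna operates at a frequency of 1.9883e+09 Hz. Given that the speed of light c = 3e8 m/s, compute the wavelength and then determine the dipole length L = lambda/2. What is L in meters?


lambda = c / f = 3.0000e+08 / 1.9883e+09 = 0.1508827 m
L = lambda / 2 = 0.1508827 / 2 = 0.07544 m

0.07544 m


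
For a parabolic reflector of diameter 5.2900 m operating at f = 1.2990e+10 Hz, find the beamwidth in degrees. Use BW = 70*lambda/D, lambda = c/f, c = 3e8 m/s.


lambda = c / f = 3.0000e+08 / 1.2990e+10 = 0.02309469 m
BW = 70 * 0.02309469 / 5.2900 = 0.3056 deg

0.3056 deg


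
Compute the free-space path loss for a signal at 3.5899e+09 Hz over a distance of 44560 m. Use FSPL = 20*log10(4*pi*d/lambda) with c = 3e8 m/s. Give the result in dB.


lambda = c / f = 3.0000e+08 / 3.5899e+09 = 0.08356779 m
FSPL = 20 * log10(4*pi*44560/0.08356779) = 136.5 dB

136.5 dB


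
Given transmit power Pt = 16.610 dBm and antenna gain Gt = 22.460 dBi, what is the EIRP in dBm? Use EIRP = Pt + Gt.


EIRP = Pt + Gt = 16.610 + 22.460 = 39.07 dBm

39.07 dBm


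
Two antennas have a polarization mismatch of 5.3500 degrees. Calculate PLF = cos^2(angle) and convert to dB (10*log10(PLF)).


PLF_linear = cos^2(5.3500 deg) = 0.9913064
PLF_dB = 10 * log10(0.9913064) = -0.03792 dB

-0.03792 dB


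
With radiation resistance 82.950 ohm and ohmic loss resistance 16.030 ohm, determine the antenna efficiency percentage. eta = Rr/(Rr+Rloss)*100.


eta = 82.950 / (82.950 + 16.030) * 100 = 83.80%

83.80%


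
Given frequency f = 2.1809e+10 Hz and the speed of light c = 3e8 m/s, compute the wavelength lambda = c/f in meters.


lambda = c / f = 3.0000e+08 / 2.1809e+10 = 0.01376 m

0.01376 m


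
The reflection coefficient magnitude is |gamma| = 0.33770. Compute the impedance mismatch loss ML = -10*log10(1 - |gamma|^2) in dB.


ML = -10 * log10(1 - 0.33770^2) = -10 * log10(0.88595871) = 0.5259 dB

0.5259 dB


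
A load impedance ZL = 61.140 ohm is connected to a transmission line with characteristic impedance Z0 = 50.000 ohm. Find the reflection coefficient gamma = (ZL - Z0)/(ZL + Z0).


gamma = (61.140 - 50.000) / (61.140 + 50.000) = 0.1002

0.1002


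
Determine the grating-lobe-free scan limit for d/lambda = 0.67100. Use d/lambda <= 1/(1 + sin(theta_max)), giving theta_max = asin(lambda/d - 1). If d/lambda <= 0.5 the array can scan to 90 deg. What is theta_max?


lambda/d - 1 = 1/0.67100 - 1 = 0.4903130
theta_max = asin(0.4903130) = 29.36 deg

29.36 deg


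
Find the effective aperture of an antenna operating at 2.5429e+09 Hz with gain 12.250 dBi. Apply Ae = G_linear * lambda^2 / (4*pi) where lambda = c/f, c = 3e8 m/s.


lambda = c / f = 3.0000e+08 / 2.5429e+09 = 0.1179755 m
G_linear = 10^(12.250/10) = 16.78804
Ae = G_linear * lambda^2 / (4*pi) = 16.78804 * 0.1179755^2 / (4*pi) = 0.01859 m^2

0.01859 m^2


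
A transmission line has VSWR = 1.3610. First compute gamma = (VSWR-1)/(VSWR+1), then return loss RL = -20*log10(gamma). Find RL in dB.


gamma = (1.3610 - 1) / (1.3610 + 1) = 0.1529013
RL = -20 * log10(0.1529013) = 16.31 dB

16.31 dB


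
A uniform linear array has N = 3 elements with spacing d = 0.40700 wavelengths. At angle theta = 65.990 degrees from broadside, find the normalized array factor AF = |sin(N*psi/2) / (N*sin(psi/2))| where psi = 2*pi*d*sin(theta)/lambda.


psi = 2*pi*0.40700*sin(65.990 deg) = 2.335988 rad
AF = |sin(3*2.335988/2) / (3*sin(2.335988/2))| = 0.1285

0.1285


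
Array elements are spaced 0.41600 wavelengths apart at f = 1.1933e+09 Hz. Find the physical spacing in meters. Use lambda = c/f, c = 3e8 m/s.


lambda = c / f = 3.0000e+08 / 1.1933e+09 = 0.2514037 m
d = 0.41600 * 0.2514037 = 0.1046 m

0.1046 m


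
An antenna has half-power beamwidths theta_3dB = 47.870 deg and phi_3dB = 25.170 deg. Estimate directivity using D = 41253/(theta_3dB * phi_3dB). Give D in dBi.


D_linear = 41253 / (47.870 * 25.170) = 34.23804
D_dBi = 10 * log10(34.23804) = 15.35 dBi

15.35 dBi


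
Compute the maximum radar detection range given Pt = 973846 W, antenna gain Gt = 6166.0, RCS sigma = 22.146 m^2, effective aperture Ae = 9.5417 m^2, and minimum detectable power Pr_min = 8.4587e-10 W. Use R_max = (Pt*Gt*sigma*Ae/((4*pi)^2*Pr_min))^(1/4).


R^4 = 973846*6166.0*22.146*9.5417 / ((4*pi)^2 * 8.4587e-10) = 9.499298e+18
R_max = 9.499298e+18^0.25 = 55517 m

55517 m


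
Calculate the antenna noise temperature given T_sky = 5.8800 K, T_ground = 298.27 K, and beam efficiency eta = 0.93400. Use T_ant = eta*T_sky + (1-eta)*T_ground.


T_ant = 0.93400 * 5.8800 + (1 - 0.93400) * 298.27 = 25.18 K

25.18 K


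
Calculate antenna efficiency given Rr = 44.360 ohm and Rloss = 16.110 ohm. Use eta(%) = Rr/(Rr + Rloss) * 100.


eta = 44.360 / (44.360 + 16.110) * 100 = 73.36%

73.36%


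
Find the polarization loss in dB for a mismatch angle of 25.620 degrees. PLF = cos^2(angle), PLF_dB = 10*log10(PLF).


PLF_linear = cos^2(25.620 deg) = 0.8130298
PLF_dB = 10 * log10(0.8130298) = -0.8989 dB

-0.8989 dB


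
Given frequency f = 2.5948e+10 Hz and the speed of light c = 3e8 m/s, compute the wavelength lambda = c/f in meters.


lambda = c / f = 3.0000e+08 / 2.5948e+10 = 0.01156 m

0.01156 m


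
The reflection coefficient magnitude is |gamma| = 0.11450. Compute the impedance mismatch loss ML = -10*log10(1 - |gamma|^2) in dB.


ML = -10 * log10(1 - 0.11450^2) = -10 * log10(0.98688975) = 0.05731 dB

0.05731 dB


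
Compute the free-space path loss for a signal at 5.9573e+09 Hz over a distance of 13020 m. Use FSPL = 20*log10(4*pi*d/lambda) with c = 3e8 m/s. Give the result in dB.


lambda = c / f = 3.0000e+08 / 5.9573e+09 = 0.05035838 m
FSPL = 20 * log10(4*pi*13020/0.05035838) = 130.2 dB

130.2 dB


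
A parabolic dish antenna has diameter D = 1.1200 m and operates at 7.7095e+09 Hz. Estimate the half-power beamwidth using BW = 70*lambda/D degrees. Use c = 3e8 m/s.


lambda = c / f = 3.0000e+08 / 7.7095e+09 = 0.03891303 m
BW = 70 * 0.03891303 / 1.1200 = 2.432 deg

2.432 deg


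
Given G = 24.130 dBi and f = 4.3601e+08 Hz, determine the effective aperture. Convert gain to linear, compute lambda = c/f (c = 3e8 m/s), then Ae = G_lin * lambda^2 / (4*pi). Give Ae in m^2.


lambda = c / f = 3.0000e+08 / 4.3601e+08 = 0.6880576 m
G_linear = 10^(24.130/10) = 258.8213
Ae = G_linear * lambda^2 / (4*pi) = 258.8213 * 0.6880576^2 / (4*pi) = 9.751 m^2

9.751 m^2


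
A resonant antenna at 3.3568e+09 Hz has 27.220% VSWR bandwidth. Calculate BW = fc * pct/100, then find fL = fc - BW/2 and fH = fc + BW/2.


BW = 3.3568e+09 * 27.220/100 = 9.137210e+08 Hz
fL = 3.3568e+09 - 9.137210e+08/2 = 2.900e+09 Hz
fH = 3.3568e+09 + 9.137210e+08/2 = 3.814e+09 Hz

BW=9.137e+08 Hz, fL=2.900e+09 Hz, fH=3.814e+09 Hz


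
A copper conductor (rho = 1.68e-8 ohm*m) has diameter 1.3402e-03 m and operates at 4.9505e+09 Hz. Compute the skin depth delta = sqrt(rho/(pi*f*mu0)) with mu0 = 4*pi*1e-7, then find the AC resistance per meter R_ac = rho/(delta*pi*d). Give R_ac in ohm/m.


delta = sqrt(1.68e-8 / (pi * 4.9505e+09 * 4*pi*1e-7)) = 9.271505e-07 m
R_ac = 1.68e-8 / (9.271505e-07 * pi * 1.3402e-03) = 4.304 ohm/m

4.304 ohm/m


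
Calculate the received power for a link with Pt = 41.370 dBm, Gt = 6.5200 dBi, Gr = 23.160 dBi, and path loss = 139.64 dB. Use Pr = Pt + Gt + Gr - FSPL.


Pr = 41.370 + 6.5200 + 23.160 - 139.64 = -68.59 dBm

-68.59 dBm


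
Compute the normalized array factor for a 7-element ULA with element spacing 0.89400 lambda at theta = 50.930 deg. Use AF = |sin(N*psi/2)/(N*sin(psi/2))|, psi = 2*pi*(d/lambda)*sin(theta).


psi = 2*pi*0.89400*sin(50.930 deg) = 4.361037 rad
AF = |sin(7*4.361037/2) / (7*sin(4.361037/2))| = 0.07491

0.07491


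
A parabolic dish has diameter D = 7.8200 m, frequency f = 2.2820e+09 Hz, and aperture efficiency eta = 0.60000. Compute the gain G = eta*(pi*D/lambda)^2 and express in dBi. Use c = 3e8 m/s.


lambda = c / f = 3.0000e+08 / 2.2820e+09 = 0.1314636 m
G_linear = 0.60000 * (pi * 7.8200 / 0.1314636)^2 = 20953.35
G_dBi = 10 * log10(20953.35) = 43.21 dBi

43.21 dBi


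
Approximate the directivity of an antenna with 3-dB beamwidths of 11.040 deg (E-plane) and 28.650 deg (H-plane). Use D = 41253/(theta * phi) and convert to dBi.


D_linear = 41253 / (11.040 * 28.650) = 130.4253
D_dBi = 10 * log10(130.4253) = 21.15 dBi

21.15 dBi


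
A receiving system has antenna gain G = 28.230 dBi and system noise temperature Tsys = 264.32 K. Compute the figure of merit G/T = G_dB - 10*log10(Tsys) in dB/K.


G/T = 28.230 - 10*log10(264.32) = 28.230 - 24.22130 = 4.009 dB/K

4.009 dB/K


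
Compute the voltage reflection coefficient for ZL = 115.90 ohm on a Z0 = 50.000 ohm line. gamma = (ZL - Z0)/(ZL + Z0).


gamma = (115.90 - 50.000) / (115.90 + 50.000) = 0.3972

0.3972


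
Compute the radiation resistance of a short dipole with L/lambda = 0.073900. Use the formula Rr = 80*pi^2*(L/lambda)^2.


Rr = 80 * pi^2 * (0.073900)^2 = 80 * 9.869604 * 5.461210e-03 = 4.312 ohm

4.312 ohm


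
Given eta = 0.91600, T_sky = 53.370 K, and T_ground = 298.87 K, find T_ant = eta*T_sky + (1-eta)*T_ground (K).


T_ant = 0.91600 * 53.370 + (1 - 0.91600) * 298.87 = 73.99 K

73.99 K


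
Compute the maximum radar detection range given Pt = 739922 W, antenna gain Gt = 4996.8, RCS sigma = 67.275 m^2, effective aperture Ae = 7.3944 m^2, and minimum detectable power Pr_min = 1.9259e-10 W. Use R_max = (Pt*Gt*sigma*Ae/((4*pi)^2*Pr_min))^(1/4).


R^4 = 739922*4996.8*67.275*7.3944 / ((4*pi)^2 * 1.9259e-10) = 6.047573e+19
R_max = 6.047573e+19^0.25 = 88185 m

88185 m


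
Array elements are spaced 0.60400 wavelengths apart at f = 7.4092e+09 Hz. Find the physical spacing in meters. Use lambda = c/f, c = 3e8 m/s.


lambda = c / f = 3.0000e+08 / 7.4092e+09 = 0.04049020 m
d = 0.60400 * 0.04049020 = 0.02446 m

0.02446 m


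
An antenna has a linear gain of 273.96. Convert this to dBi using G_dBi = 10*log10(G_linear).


G_dBi = 10 * log10(273.96) = 24.38 dBi

24.38 dBi


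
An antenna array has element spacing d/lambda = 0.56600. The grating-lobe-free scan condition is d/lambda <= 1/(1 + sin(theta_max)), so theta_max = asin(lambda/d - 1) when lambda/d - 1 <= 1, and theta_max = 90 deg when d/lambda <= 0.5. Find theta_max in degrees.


lambda/d - 1 = 1/0.56600 - 1 = 0.7667845
theta_max = asin(0.7667845) = 50.07 deg

50.07 deg


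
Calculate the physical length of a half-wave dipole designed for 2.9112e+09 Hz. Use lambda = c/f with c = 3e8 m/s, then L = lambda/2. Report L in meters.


lambda = c / f = 3.0000e+08 / 2.9112e+09 = 0.1030503 m
L = lambda / 2 = 0.1030503 / 2 = 0.05153 m

0.05153 m


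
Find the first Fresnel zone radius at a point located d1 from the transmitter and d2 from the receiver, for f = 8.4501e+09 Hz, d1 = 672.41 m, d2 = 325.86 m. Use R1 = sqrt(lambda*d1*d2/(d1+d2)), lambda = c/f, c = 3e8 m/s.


lambda = c / f = 3.0000e+08 / 8.4501e+09 = 0.03550254 m
R1 = sqrt(0.03550254 * 672.41 * 325.86 / (672.41 + 325.86)) = 2.792 m

2.792 m


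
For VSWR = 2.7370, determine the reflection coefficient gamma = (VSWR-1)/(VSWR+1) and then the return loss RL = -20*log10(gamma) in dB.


gamma = (2.7370 - 1) / (2.7370 + 1) = 0.4648113
RL = -20 * log10(0.4648113) = 6.654 dB

6.654 dB


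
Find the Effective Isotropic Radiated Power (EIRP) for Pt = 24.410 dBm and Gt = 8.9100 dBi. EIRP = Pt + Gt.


EIRP = Pt + Gt = 24.410 + 8.9100 = 33.32 dBm

33.32 dBm


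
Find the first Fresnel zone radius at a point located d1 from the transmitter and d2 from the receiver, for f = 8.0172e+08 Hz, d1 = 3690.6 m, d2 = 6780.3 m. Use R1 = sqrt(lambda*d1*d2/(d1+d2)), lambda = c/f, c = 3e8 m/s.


lambda = c / f = 3.0000e+08 / 8.0172e+08 = 0.3741955 m
R1 = sqrt(0.3741955 * 3690.6 * 6780.3 / (3690.6 + 6780.3)) = 29.90 m

29.90 m


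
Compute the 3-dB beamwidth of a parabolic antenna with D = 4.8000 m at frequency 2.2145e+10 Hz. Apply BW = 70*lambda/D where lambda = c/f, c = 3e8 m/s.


lambda = c / f = 3.0000e+08 / 2.2145e+10 = 0.01354708 m
BW = 70 * 0.01354708 / 4.8000 = 0.1976 deg

0.1976 deg


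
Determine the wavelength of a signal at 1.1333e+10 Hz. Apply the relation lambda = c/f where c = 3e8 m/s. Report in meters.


lambda = c / f = 3.0000e+08 / 1.1333e+10 = 0.02647 m

0.02647 m


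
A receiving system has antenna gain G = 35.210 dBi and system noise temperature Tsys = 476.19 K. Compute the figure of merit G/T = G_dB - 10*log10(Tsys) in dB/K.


G/T = 35.210 - 10*log10(476.19) = 35.210 - 26.77780 = 8.432 dB/K

8.432 dB/K


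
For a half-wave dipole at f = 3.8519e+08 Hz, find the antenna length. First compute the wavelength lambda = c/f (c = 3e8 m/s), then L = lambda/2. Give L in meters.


lambda = c / f = 3.0000e+08 / 3.8519e+08 = 0.7788364 m
L = lambda / 2 = 0.7788364 / 2 = 0.3894 m

0.3894 m


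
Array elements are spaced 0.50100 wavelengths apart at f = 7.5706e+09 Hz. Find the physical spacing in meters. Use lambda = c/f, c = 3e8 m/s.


lambda = c / f = 3.0000e+08 / 7.5706e+09 = 0.03962698 m
d = 0.50100 * 0.03962698 = 0.01985 m

0.01985 m


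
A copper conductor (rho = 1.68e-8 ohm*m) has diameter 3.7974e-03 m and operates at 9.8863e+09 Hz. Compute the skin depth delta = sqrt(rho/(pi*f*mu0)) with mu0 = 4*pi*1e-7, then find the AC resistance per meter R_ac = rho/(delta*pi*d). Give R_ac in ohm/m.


delta = sqrt(1.68e-8 / (pi * 9.8863e+09 * 4*pi*1e-7)) = 6.560816e-07 m
R_ac = 1.68e-8 / (6.560816e-07 * pi * 3.7974e-03) = 2.146 ohm/m

2.146 ohm/m


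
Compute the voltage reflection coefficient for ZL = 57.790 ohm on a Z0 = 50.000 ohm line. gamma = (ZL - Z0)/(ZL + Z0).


gamma = (57.790 - 50.000) / (57.790 + 50.000) = 0.07227

0.07227


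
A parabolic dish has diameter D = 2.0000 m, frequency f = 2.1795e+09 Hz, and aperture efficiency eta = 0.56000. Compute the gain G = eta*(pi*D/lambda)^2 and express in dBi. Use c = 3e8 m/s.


lambda = c / f = 3.0000e+08 / 2.1795e+09 = 0.1376462 m
G_linear = 0.56000 * (pi * 2.0000 / 0.1376462)^2 = 1166.862
G_dBi = 10 * log10(1166.862) = 30.67 dBi

30.67 dBi


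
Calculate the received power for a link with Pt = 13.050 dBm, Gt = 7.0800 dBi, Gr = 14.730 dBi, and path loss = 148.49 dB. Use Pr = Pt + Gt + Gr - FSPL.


Pr = 13.050 + 7.0800 + 14.730 - 148.49 = -113.63 dBm

-113.63 dBm


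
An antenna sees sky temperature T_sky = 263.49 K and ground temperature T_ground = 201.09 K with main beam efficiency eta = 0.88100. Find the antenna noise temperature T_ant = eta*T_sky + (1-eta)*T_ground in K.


T_ant = 0.88100 * 263.49 + (1 - 0.88100) * 201.09 = 256.1 K

256.1 K


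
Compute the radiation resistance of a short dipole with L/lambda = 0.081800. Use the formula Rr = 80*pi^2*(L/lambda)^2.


Rr = 80 * pi^2 * (0.081800)^2 = 80 * 9.869604 * 6.691240e-03 = 5.283 ohm

5.283 ohm


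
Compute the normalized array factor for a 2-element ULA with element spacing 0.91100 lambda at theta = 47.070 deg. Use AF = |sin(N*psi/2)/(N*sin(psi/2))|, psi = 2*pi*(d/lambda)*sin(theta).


psi = 2*pi*0.91100*sin(47.070 deg) = 4.191021 rad
AF = |sin(2*4.191021/2) / (2*sin(4.191021/2))| = 0.5010

0.5010


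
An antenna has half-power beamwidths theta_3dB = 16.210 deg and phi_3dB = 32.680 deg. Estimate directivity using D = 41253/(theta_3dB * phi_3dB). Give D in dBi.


D_linear = 41253 / (16.210 * 32.680) = 77.87364
D_dBi = 10 * log10(77.87364) = 18.91 dBi

18.91 dBi


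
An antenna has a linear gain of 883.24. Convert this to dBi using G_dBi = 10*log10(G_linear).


G_dBi = 10 * log10(883.24) = 29.46 dBi

29.46 dBi


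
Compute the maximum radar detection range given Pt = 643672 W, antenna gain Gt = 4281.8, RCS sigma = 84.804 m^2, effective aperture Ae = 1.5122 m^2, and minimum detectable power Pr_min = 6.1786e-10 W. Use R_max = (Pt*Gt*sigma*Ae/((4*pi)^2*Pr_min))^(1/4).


R^4 = 643672*4281.8*84.804*1.5122 / ((4*pi)^2 * 6.1786e-10) = 3.622486e+18
R_max = 3.622486e+18^0.25 = 43627 m

43627 m


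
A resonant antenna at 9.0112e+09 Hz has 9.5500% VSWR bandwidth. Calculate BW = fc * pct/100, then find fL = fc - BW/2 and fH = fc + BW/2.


BW = 9.0112e+09 * 9.5500/100 = 8.605696e+08 Hz
fL = 9.0112e+09 - 8.605696e+08/2 = 8.581e+09 Hz
fH = 9.0112e+09 + 8.605696e+08/2 = 9.441e+09 Hz

BW=8.606e+08 Hz, fL=8.581e+09 Hz, fH=9.441e+09 Hz
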